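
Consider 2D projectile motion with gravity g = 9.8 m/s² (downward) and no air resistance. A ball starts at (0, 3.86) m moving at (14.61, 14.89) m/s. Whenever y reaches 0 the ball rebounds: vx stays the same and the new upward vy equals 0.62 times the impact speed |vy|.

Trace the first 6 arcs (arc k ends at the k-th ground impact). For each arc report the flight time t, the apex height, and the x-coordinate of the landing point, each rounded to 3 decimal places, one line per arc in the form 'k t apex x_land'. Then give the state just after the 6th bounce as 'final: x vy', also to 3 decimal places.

1 3.279 15.172 47.906
2 2.182 5.832 79.785
3 1.353 2.242 99.549
4 0.839 0.862 111.803
5 0.520 0.331 119.400
6 0.322 0.127 124.111
final: 124.111 0.979

Arc 1: start y=3.860, vy=14.890 → t=3.279, apex=15.172, x_land=47.906, impact vy=-17.244
  bounce: vy ← 0.62·17.244 = 10.692
Arc 2: start y=0.000, vy=10.692 → t=2.182, apex=5.832, x_land=79.785, impact vy=-10.692
  bounce: vy ← 0.62·10.692 = 6.629
Arc 3: start y=0.000, vy=6.629 → t=1.353, apex=2.242, x_land=99.549, impact vy=-6.629
  bounce: vy ← 0.62·6.629 = 4.110
Arc 4: start y=0.000, vy=4.110 → t=0.839, apex=0.862, x_land=111.803, impact vy=-4.110
  bounce: vy ← 0.62·4.110 = 2.548
Arc 5: start y=0.000, vy=2.548 → t=0.520, apex=0.331, x_land=119.400, impact vy=-2.548
  bounce: vy ← 0.62·2.548 = 1.580
Arc 6: start y=0.000, vy=1.580 → t=0.322, apex=0.127, x_land=124.111, impact vy=-1.580
  bounce: vy ← 0.62·1.580 = 0.979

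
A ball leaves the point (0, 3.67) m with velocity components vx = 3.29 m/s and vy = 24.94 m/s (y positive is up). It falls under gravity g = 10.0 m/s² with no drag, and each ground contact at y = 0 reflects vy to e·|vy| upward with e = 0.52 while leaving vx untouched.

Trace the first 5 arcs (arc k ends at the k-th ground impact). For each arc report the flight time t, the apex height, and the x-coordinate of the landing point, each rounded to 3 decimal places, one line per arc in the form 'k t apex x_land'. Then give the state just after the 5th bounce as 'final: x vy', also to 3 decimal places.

1 5.131 34.770 16.881
2 2.743 9.402 25.904
3 1.426 2.542 30.596
4 0.742 0.687 33.036
5 0.386 0.186 34.305
final: 34.305 1.003

Arc 1: start y=3.670, vy=24.940 → t=5.131, apex=34.770, x_land=16.881, impact vy=-26.371
  bounce: vy ← 0.52·26.371 = 13.713
Arc 2: start y=0.000, vy=13.713 → t=2.743, apex=9.402, x_land=25.904, impact vy=-13.713
  bounce: vy ← 0.52·13.713 = 7.131
Arc 3: start y=0.000, vy=7.131 → t=1.426, apex=2.542, x_land=30.596, impact vy=-7.131
  bounce: vy ← 0.52·7.131 = 3.708
Arc 4: start y=0.000, vy=3.708 → t=0.742, apex=0.687, x_land=33.036, impact vy=-3.708
  bounce: vy ← 0.52·3.708 = 1.928
Arc 5: start y=0.000, vy=1.928 → t=0.386, apex=0.186, x_land=34.305, impact vy=-1.928
  bounce: vy ← 0.52·1.928 = 1.003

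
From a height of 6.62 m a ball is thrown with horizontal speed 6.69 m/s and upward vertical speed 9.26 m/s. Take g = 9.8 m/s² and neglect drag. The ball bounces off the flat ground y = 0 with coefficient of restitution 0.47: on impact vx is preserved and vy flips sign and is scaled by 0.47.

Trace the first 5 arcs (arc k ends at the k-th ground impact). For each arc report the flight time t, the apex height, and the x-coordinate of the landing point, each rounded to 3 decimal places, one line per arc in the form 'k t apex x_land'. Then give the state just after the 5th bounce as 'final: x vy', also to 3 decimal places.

1 2.443 10.995 16.343
2 1.408 2.429 25.763
3 0.662 0.537 30.190
4 0.311 0.119 32.271
5 0.146 0.026 33.249
final: 33.249 0.337

Arc 1: start y=6.620, vy=9.260 → t=2.443, apex=10.995, x_land=16.343, impact vy=-14.680
  bounce: vy ← 0.47·14.680 = 6.900
Arc 2: start y=0.000, vy=6.900 → t=1.408, apex=2.429, x_land=25.763, impact vy=-6.900
  bounce: vy ← 0.47·6.900 = 3.243
Arc 3: start y=0.000, vy=3.243 → t=0.662, apex=0.537, x_land=30.190, impact vy=-3.243
  bounce: vy ← 0.47·3.243 = 1.524
Arc 4: start y=0.000, vy=1.524 → t=0.311, apex=0.119, x_land=32.271, impact vy=-1.524
  bounce: vy ← 0.47·1.524 = 0.716
Arc 5: start y=0.000, vy=0.716 → t=0.146, apex=0.026, x_land=33.249, impact vy=-0.716
  bounce: vy ← 0.47·0.716 = 0.337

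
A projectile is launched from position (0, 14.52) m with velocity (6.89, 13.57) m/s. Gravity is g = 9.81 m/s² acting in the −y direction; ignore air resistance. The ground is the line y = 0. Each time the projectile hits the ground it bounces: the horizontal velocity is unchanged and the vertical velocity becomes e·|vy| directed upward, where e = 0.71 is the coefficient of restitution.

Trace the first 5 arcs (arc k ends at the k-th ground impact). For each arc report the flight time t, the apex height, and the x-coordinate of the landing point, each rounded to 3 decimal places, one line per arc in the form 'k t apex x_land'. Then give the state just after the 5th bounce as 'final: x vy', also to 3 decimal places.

1 3.591 23.906 24.742
2 3.135 12.051 46.341
3 2.226 6.075 61.676
4 1.580 3.062 72.564
5 1.122 1.544 80.295
final: 80.295 3.907

Arc 1: start y=14.520, vy=13.570 → t=3.591, apex=23.906, x_land=24.742, impact vy=-21.657
  bounce: vy ← 0.71·21.657 = 15.376
Arc 2: start y=0.000, vy=15.376 → t=3.135, apex=12.051, x_land=46.341, impact vy=-15.376
  bounce: vy ← 0.71·15.376 = 10.917
Arc 3: start y=0.000, vy=10.917 → t=2.226, apex=6.075, x_land=61.676, impact vy=-10.917
  bounce: vy ← 0.71·10.917 = 7.751
Arc 4: start y=0.000, vy=7.751 → t=1.580, apex=3.062, x_land=72.564, impact vy=-7.751
  bounce: vy ← 0.71·7.751 = 5.503
Arc 5: start y=0.000, vy=5.503 → t=1.122, apex=1.544, x_land=80.295, impact vy=-5.503
  bounce: vy ← 0.71·5.503 = 3.907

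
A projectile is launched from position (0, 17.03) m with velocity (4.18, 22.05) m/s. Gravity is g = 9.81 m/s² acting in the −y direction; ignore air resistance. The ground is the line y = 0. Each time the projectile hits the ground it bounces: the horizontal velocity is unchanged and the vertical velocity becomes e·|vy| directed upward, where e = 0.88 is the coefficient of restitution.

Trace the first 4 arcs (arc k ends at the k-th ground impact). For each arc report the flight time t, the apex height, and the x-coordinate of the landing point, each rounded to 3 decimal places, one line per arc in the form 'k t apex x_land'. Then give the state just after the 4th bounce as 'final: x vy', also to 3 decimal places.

Arc 1: start y=17.030, vy=22.050 → t=5.167, apex=41.811, x_land=21.599, impact vy=-28.641
  bounce: vy ← 0.88·28.641 = 25.204
Arc 2: start y=0.000, vy=25.204 → t=5.139, apex=32.378, x_land=43.078, impact vy=-25.204
  bounce: vy ← 0.88·25.204 = 22.180
Arc 3: start y=0.000, vy=22.180 → t=4.522, apex=25.074, x_land=61.980, impact vy=-22.180
  bounce: vy ← 0.88·22.180 = 19.518
Arc 4: start y=0.000, vy=19.518 → t=3.979, apex=19.417, x_land=78.613, impact vy=-19.518
  bounce: vy ← 0.88·19.518 = 17.176

1 5.167 41.811 21.599
2 5.139 32.378 43.078
3 4.522 25.074 61.980
4 3.979 19.417 78.613
final: 78.613 17.176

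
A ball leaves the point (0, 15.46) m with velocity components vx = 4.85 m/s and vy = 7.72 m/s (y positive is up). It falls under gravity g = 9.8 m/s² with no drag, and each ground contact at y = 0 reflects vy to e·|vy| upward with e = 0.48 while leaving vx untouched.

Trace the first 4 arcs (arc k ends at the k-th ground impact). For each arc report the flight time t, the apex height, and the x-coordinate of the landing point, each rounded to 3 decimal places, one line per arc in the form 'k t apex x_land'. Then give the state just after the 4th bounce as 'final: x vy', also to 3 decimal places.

Arc 1: start y=15.460, vy=7.720 → t=2.731, apex=18.501, x_land=13.245, impact vy=-19.042
  bounce: vy ← 0.48·19.042 = 9.140
Arc 2: start y=0.000, vy=9.140 → t=1.865, apex=4.263, x_land=22.292, impact vy=-9.140
  bounce: vy ← 0.48·9.140 = 4.387
Arc 3: start y=0.000, vy=4.387 → t=0.895, apex=0.982, x_land=26.634, impact vy=-4.387
  bounce: vy ← 0.48·4.387 = 2.106
Arc 4: start y=0.000, vy=2.106 → t=0.430, apex=0.226, x_land=28.719, impact vy=-2.106
  bounce: vy ← 0.48·2.106 = 1.011

1 2.731 18.501 13.245
2 1.865 4.263 22.292
3 0.895 0.982 26.634
4 0.430 0.226 28.719
final: 28.719 1.011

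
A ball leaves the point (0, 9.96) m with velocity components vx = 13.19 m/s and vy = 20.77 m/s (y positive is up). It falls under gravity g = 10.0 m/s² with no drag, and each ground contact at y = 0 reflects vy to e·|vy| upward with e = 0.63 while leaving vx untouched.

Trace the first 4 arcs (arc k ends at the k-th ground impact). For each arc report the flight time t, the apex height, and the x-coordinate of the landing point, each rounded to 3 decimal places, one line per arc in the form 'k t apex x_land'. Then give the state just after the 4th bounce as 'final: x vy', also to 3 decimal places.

Arc 1: start y=9.960, vy=20.770 → t=4.588, apex=31.530, x_land=60.518, impact vy=-25.112
  bounce: vy ← 0.63·25.112 = 15.820
Arc 2: start y=0.000, vy=15.820 → t=3.164, apex=12.514, x_land=102.252, impact vy=-15.820
  bounce: vy ← 0.63·15.820 = 9.967
Arc 3: start y=0.000, vy=9.967 → t=1.993, apex=4.967, x_land=128.544, impact vy=-9.967
  bounce: vy ← 0.63·9.967 = 6.279
Arc 4: start y=0.000, vy=6.279 → t=1.256, apex=1.971, x_land=145.108, impact vy=-6.279
  bounce: vy ← 0.63·6.279 = 3.956

1 4.588 31.530 60.518
2 3.164 12.514 102.252
3 1.993 4.967 128.544
4 1.256 1.971 145.108
final: 145.108 3.956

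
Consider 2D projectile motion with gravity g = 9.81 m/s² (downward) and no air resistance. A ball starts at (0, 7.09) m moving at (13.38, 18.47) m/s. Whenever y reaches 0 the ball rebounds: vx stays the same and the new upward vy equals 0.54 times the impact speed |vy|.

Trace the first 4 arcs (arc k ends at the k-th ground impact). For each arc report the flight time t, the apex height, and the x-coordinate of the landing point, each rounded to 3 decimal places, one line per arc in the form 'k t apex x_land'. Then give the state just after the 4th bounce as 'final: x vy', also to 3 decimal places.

Arc 1: start y=7.090, vy=18.470 → t=4.117, apex=24.477, x_land=55.081, impact vy=-21.915
  bounce: vy ← 0.54·21.915 = 11.834
Arc 2: start y=0.000, vy=11.834 → t=2.413, apex=7.138, x_land=87.362, impact vy=-11.834
  bounce: vy ← 0.54·11.834 = 6.390
Arc 3: start y=0.000, vy=6.390 → t=1.303, apex=2.081, x_land=104.793, impact vy=-6.390
  bounce: vy ← 0.54·6.390 = 3.451
Arc 4: start y=0.000, vy=3.451 → t=0.704, apex=0.607, x_land=114.206, impact vy=-3.451
  bounce: vy ← 0.54·3.451 = 1.863

1 4.117 24.477 55.081
2 2.413 7.138 87.362
3 1.303 2.081 104.793
4 0.704 0.607 114.206
final: 114.206 1.863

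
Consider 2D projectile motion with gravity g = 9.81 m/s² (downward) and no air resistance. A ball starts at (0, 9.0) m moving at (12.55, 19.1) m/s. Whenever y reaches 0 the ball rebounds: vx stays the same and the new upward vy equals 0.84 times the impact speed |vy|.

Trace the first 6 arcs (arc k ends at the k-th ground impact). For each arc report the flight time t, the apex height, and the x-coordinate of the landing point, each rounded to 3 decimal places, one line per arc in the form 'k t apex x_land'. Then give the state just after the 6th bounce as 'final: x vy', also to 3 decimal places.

1 4.319 27.594 54.201
2 3.985 19.470 104.209
3 3.347 13.738 146.216
4 2.812 9.694 181.502
5 2.362 6.840 211.142
6 1.984 4.826 236.039
final: 236.039 8.174

Arc 1: start y=9.000, vy=19.100 → t=4.319, apex=27.594, x_land=54.201, impact vy=-23.268
  bounce: vy ← 0.84·23.268 = 19.545
Arc 2: start y=0.000, vy=19.545 → t=3.985, apex=19.470, x_land=104.209, impact vy=-19.545
  bounce: vy ← 0.84·19.545 = 16.418
Arc 3: start y=0.000, vy=16.418 → t=3.347, apex=13.738, x_land=146.216, impact vy=-16.418
  bounce: vy ← 0.84·16.418 = 13.791
Arc 4: start y=0.000, vy=13.791 → t=2.812, apex=9.694, x_land=181.502, impact vy=-13.791
  bounce: vy ← 0.84·13.791 = 11.584
Arc 5: start y=0.000, vy=11.584 → t=2.362, apex=6.840, x_land=211.142, impact vy=-11.584
  bounce: vy ← 0.84·11.584 = 9.731
Arc 6: start y=0.000, vy=9.731 → t=1.984, apex=4.826, x_land=236.039, impact vy=-9.731
  bounce: vy ← 0.84·9.731 = 8.174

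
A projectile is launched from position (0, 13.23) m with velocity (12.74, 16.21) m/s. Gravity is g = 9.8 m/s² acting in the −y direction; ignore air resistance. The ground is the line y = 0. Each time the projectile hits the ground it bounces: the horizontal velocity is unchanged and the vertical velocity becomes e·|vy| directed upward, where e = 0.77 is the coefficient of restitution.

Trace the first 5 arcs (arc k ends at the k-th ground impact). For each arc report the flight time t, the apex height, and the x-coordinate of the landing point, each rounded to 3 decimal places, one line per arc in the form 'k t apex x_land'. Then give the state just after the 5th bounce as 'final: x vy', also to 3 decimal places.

Arc 1: start y=13.230, vy=16.210 → t=3.986, apex=26.636, x_land=50.777, impact vy=-22.849
  bounce: vy ← 0.77·22.849 = 17.594
Arc 2: start y=0.000, vy=17.594 → t=3.591, apex=15.793, x_land=96.520, impact vy=-17.594
  bounce: vy ← 0.77·17.594 = 13.547
Arc 3: start y=0.000, vy=13.547 → t=2.765, apex=9.363, x_land=131.743, impact vy=-13.547
  bounce: vy ← 0.77·13.547 = 10.431
Arc 4: start y=0.000, vy=10.431 → t=2.129, apex=5.552, x_land=158.864, impact vy=-10.431
  bounce: vy ← 0.77·10.431 = 8.032
Arc 5: start y=0.000, vy=8.032 → t=1.639, apex=3.292, x_land=179.747, impact vy=-8.032
  bounce: vy ← 0.77·8.032 = 6.185

1 3.986 26.636 50.777
2 3.591 15.793 96.520
3 2.765 9.363 131.743
4 2.129 5.552 158.864
5 1.639 3.292 179.747
final: 179.747 6.185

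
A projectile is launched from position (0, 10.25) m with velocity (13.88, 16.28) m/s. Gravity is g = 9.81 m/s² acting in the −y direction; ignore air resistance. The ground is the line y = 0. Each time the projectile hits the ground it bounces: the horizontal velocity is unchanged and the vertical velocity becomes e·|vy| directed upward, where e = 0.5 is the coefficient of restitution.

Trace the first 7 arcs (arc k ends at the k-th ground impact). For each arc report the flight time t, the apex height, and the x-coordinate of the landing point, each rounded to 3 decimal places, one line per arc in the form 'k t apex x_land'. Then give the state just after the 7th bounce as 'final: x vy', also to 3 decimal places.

1 3.860 23.759 53.582
2 2.201 5.940 84.130
3 1.100 1.485 99.404
4 0.550 0.371 107.041
5 0.275 0.093 110.859
6 0.138 0.023 112.769
7 0.069 0.006 113.723
final: 113.723 0.169

Arc 1: start y=10.250, vy=16.280 → t=3.860, apex=23.759, x_land=53.582, impact vy=-21.590
  bounce: vy ← 0.5·21.590 = 10.795
Arc 2: start y=0.000, vy=10.795 → t=2.201, apex=5.940, x_land=84.130, impact vy=-10.795
  bounce: vy ← 0.5·10.795 = 5.398
Arc 3: start y=0.000, vy=5.398 → t=1.100, apex=1.485, x_land=99.404, impact vy=-5.398
  bounce: vy ← 0.5·5.398 = 2.699
Arc 4: start y=0.000, vy=2.699 → t=0.550, apex=0.371, x_land=107.041, impact vy=-2.699
  bounce: vy ← 0.5·2.699 = 1.349
Arc 5: start y=0.000, vy=1.349 → t=0.275, apex=0.093, x_land=110.859, impact vy=-1.349
  bounce: vy ← 0.5·1.349 = 0.675
Arc 6: start y=0.000, vy=0.675 → t=0.138, apex=0.023, x_land=112.769, impact vy=-0.675
  bounce: vy ← 0.5·0.675 = 0.337
Arc 7: start y=0.000, vy=0.337 → t=0.069, apex=0.006, x_land=113.723, impact vy=-0.337
  bounce: vy ← 0.5·0.337 = 0.169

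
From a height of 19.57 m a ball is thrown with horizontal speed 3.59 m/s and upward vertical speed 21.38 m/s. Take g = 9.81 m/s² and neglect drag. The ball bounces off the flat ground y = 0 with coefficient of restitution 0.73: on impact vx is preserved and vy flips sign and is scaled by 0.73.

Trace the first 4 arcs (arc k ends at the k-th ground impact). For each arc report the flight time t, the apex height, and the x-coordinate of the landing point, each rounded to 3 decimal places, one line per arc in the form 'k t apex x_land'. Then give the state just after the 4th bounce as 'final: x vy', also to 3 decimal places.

1 5.136 42.868 18.437
2 4.316 22.844 33.932
3 3.151 12.174 45.244
4 2.300 6.487 53.501
final: 53.501 8.236

Arc 1: start y=19.570, vy=21.380 → t=5.136, apex=42.868, x_land=18.437, impact vy=-29.001
  bounce: vy ← 0.73·29.001 = 21.171
Arc 2: start y=0.000, vy=21.171 → t=4.316, apex=22.844, x_land=33.932, impact vy=-21.171
  bounce: vy ← 0.73·21.171 = 15.455
Arc 3: start y=0.000, vy=15.455 → t=3.151, apex=12.174, x_land=45.244, impact vy=-15.455
  bounce: vy ← 0.73·15.455 = 11.282
Arc 4: start y=0.000, vy=11.282 → t=2.300, apex=6.487, x_land=53.501, impact vy=-11.282
  bounce: vy ← 0.73·11.282 = 8.236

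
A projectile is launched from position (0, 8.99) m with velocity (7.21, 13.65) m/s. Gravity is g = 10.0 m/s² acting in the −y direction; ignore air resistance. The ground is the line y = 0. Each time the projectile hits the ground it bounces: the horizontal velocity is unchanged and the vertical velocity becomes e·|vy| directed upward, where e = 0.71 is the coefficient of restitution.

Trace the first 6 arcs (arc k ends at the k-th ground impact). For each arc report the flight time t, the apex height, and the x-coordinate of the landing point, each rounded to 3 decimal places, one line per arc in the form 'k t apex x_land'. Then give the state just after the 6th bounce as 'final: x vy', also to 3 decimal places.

1 3.278 18.306 23.638
2 2.717 9.228 43.228
3 1.929 4.652 57.137
4 1.370 2.345 67.012
5 0.972 1.182 74.023
6 0.690 0.596 79.002
final: 79.002 2.451

Arc 1: start y=8.990, vy=13.650 → t=3.278, apex=18.306, x_land=23.638, impact vy=-19.134
  bounce: vy ← 0.71·19.134 = 13.585
Arc 2: start y=0.000, vy=13.585 → t=2.717, apex=9.228, x_land=43.228, impact vy=-13.585
  bounce: vy ← 0.71·13.585 = 9.646
Arc 3: start y=0.000, vy=9.646 → t=1.929, apex=4.652, x_land=57.137, impact vy=-9.646
  bounce: vy ← 0.71·9.646 = 6.848
Arc 4: start y=0.000, vy=6.848 → t=1.370, apex=2.345, x_land=67.012, impact vy=-6.848
  bounce: vy ← 0.71·6.848 = 4.862
Arc 5: start y=0.000, vy=4.862 → t=0.972, apex=1.182, x_land=74.023, impact vy=-4.862
  bounce: vy ← 0.71·4.862 = 3.452
Arc 6: start y=0.000, vy=3.452 → t=0.690, apex=0.596, x_land=79.002, impact vy=-3.452
  bounce: vy ← 0.71·3.452 = 2.451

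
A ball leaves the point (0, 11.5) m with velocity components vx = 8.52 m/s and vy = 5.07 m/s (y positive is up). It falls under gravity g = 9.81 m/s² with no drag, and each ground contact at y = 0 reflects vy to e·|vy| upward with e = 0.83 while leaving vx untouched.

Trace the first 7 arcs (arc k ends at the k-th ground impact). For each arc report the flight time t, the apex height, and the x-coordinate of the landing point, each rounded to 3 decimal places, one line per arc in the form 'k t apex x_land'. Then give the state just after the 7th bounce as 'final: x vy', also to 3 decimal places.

Arc 1: start y=11.500, vy=5.070 → t=2.133, apex=12.810, x_land=18.172, impact vy=-15.854
  bounce: vy ← 0.83·15.854 = 13.158
Arc 2: start y=0.000, vy=13.158 → t=2.683, apex=8.825, x_land=41.028, impact vy=-13.158
  bounce: vy ← 0.83·13.158 = 10.922
Arc 3: start y=0.000, vy=10.922 → t=2.227, apex=6.079, x_land=59.999, impact vy=-10.922
  bounce: vy ← 0.83·10.922 = 9.065
Arc 4: start y=0.000, vy=9.065 → t=1.848, apex=4.188, x_land=75.745, impact vy=-9.065
  bounce: vy ← 0.83·9.065 = 7.524
Arc 5: start y=0.000, vy=7.524 → t=1.534, apex=2.885, x_land=88.814, impact vy=-7.524
  bounce: vy ← 0.83·7.524 = 6.245
Arc 6: start y=0.000, vy=6.245 → t=1.273, apex=1.988, x_land=99.661, impact vy=-6.245
  bounce: vy ← 0.83·6.245 = 5.183
Arc 7: start y=0.000, vy=5.183 → t=1.057, apex=1.369, x_land=108.664, impact vy=-5.183
  bounce: vy ← 0.83·5.183 = 4.302

1 2.133 12.810 18.172
2 2.683 8.825 41.028
3 2.227 6.079 59.999
4 1.848 4.188 75.745
5 1.534 2.885 88.814
6 1.273 1.988 99.661
7 1.057 1.369 108.664
final: 108.664 4.302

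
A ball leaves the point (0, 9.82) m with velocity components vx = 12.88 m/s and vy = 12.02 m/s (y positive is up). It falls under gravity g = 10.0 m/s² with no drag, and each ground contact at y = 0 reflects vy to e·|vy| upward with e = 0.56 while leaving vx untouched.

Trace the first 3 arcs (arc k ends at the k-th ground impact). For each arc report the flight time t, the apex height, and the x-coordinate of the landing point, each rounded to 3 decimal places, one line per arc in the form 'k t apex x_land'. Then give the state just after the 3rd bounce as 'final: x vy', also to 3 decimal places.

Arc 1: start y=9.820, vy=12.020 → t=3.048, apex=17.044, x_land=39.262, impact vy=-18.463
  bounce: vy ← 0.56·18.463 = 10.339
Arc 2: start y=0.000, vy=10.339 → t=2.068, apex=5.345, x_land=65.896, impact vy=-10.339
  bounce: vy ← 0.56·10.339 = 5.790
Arc 3: start y=0.000, vy=5.790 → t=1.158, apex=1.676, x_land=80.811, impact vy=-5.790
  bounce: vy ← 0.56·5.790 = 3.242

1 3.048 17.044 39.262
2 2.068 5.345 65.896
3 1.158 1.676 80.811
final: 80.811 3.242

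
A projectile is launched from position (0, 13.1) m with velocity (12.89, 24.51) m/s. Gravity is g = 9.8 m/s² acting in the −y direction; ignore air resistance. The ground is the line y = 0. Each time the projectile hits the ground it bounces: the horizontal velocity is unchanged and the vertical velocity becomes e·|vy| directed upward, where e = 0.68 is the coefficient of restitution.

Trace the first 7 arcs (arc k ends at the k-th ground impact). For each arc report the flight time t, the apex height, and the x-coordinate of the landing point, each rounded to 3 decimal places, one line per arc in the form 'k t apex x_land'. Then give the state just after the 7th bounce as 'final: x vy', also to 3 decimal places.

Arc 1: start y=13.100, vy=24.510 → t=5.489, apex=43.750, x_land=70.754, impact vy=-29.283
  bounce: vy ← 0.68·29.283 = 19.913
Arc 2: start y=0.000, vy=19.913 → t=4.064, apex=20.230, x_land=123.136, impact vy=-19.913
  bounce: vy ← 0.68·19.913 = 13.541
Arc 3: start y=0.000, vy=13.541 → t=2.763, apex=9.354, x_land=158.756, impact vy=-13.541
  bounce: vy ← 0.68·13.541 = 9.208
Arc 4: start y=0.000, vy=9.208 → t=1.879, apex=4.325, x_land=182.978, impact vy=-9.208
  bounce: vy ← 0.68·9.208 = 6.261
Arc 5: start y=0.000, vy=6.261 → t=1.278, apex=2.000, x_land=199.448, impact vy=-6.261
  bounce: vy ← 0.68·6.261 = 4.258
Arc 6: start y=0.000, vy=4.258 → t=0.869, apex=0.925, x_land=210.648, impact vy=-4.258
  bounce: vy ← 0.68·4.258 = 2.895
Arc 7: start y=0.000, vy=2.895 → t=0.591, apex=0.428, x_land=218.264, impact vy=-2.895
  bounce: vy ← 0.68·2.895 = 1.969

1 5.489 43.750 70.754
2 4.064 20.230 123.136
3 2.763 9.354 158.756
4 1.879 4.325 182.978
5 1.278 2.000 199.448
6 0.869 0.925 210.648
7 0.591 0.428 218.264
final: 218.264 1.969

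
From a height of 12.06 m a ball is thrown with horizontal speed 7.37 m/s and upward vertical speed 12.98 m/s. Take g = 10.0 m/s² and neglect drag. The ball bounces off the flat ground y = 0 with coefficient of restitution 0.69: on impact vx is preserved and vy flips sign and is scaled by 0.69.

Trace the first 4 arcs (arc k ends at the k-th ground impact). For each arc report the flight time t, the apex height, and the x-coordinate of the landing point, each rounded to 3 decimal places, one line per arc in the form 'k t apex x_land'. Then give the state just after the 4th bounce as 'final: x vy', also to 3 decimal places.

1 3.322 20.484 24.484
2 2.793 9.752 45.069
3 1.927 4.643 59.274
4 1.330 2.211 69.075
final: 69.075 4.588

Arc 1: start y=12.060, vy=12.980 → t=3.322, apex=20.484, x_land=24.484, impact vy=-20.241
  bounce: vy ← 0.69·20.241 = 13.966
Arc 2: start y=0.000, vy=13.966 → t=2.793, apex=9.752, x_land=45.069, impact vy=-13.966
  bounce: vy ← 0.69·13.966 = 9.637
Arc 3: start y=0.000, vy=9.637 → t=1.927, apex=4.643, x_land=59.274, impact vy=-9.637
  bounce: vy ← 0.69·9.637 = 6.649
Arc 4: start y=0.000, vy=6.649 → t=1.330, apex=2.211, x_land=69.075, impact vy=-6.649
  bounce: vy ← 0.69·6.649 = 4.588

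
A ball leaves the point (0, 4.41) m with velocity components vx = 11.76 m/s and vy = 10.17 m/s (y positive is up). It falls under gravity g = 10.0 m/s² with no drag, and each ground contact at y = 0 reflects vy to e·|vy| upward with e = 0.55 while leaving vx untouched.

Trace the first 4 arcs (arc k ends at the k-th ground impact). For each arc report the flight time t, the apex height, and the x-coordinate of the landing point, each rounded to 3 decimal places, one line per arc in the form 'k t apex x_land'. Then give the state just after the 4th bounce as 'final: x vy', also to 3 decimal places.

1 2.401 9.581 28.239
2 1.523 2.898 46.147
3 0.838 0.877 55.996
4 0.461 0.265 61.413
final: 61.413 1.267

Arc 1: start y=4.410, vy=10.170 → t=2.401, apex=9.581, x_land=28.239, impact vy=-13.843
  bounce: vy ← 0.55·13.843 = 7.614
Arc 2: start y=0.000, vy=7.614 → t=1.523, apex=2.898, x_land=46.147, impact vy=-7.614
  bounce: vy ← 0.55·7.614 = 4.188
Arc 3: start y=0.000, vy=4.188 → t=0.838, apex=0.877, x_land=55.996, impact vy=-4.188
  bounce: vy ← 0.55·4.188 = 2.303
Arc 4: start y=0.000, vy=2.303 → t=0.461, apex=0.265, x_land=61.413, impact vy=-2.303
  bounce: vy ← 0.55·2.303 = 1.267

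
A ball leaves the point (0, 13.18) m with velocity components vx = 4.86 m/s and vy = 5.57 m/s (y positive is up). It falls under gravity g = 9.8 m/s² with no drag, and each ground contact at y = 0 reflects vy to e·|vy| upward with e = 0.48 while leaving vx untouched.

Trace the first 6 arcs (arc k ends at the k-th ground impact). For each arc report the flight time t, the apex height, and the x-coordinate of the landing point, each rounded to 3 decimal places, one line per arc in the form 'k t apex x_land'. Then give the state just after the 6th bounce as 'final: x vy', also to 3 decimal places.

1 2.304 14.763 11.198
2 1.666 3.401 19.296
3 0.800 0.784 23.184
4 0.384 0.181 25.049
5 0.184 0.042 25.945
6 0.088 0.010 26.375
final: 26.375 0.208

Arc 1: start y=13.180, vy=5.570 → t=2.304, apex=14.763, x_land=11.198, impact vy=-17.010
  bounce: vy ← 0.48·17.010 = 8.165
Arc 2: start y=0.000, vy=8.165 → t=1.666, apex=3.401, x_land=19.296, impact vy=-8.165
  bounce: vy ← 0.48·8.165 = 3.919
Arc 3: start y=0.000, vy=3.919 → t=0.800, apex=0.784, x_land=23.184, impact vy=-3.919
  bounce: vy ← 0.48·3.919 = 1.881
Arc 4: start y=0.000, vy=1.881 → t=0.384, apex=0.181, x_land=25.049, impact vy=-1.881
  bounce: vy ← 0.48·1.881 = 0.903
Arc 5: start y=0.000, vy=0.903 → t=0.184, apex=0.042, x_land=25.945, impact vy=-0.903
  bounce: vy ← 0.48·0.903 = 0.433
Arc 6: start y=0.000, vy=0.433 → t=0.088, apex=0.010, x_land=26.375, impact vy=-0.433
  bounce: vy ← 0.48·0.433 = 0.208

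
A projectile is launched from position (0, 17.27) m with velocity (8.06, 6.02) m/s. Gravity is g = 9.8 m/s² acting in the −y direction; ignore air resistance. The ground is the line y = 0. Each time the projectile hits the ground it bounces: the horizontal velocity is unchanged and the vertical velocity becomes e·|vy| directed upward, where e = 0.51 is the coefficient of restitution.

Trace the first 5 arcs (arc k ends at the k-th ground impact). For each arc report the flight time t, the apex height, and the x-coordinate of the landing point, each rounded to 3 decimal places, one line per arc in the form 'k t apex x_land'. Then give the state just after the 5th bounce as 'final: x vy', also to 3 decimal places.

Arc 1: start y=17.270, vy=6.020 → t=2.590, apex=19.119, x_land=20.872, impact vy=-19.358
  bounce: vy ← 0.51·19.358 = 9.873
Arc 2: start y=0.000, vy=9.873 → t=2.015, apex=4.973, x_land=37.112, impact vy=-9.873
  bounce: vy ← 0.51·9.873 = 5.035
Arc 3: start y=0.000, vy=5.035 → t=1.028, apex=1.293, x_land=45.394, impact vy=-5.035
  bounce: vy ← 0.51·5.035 = 2.568
Arc 4: start y=0.000, vy=2.568 → t=0.524, apex=0.336, x_land=49.617, impact vy=-2.568
  bounce: vy ← 0.51·2.568 = 1.310
Arc 5: start y=0.000, vy=1.310 → t=0.267, apex=0.088, x_land=51.772, impact vy=-1.310
  bounce: vy ← 0.51·1.310 = 0.668

1 2.590 19.119 20.872
2 2.015 4.973 37.112
3 1.028 1.293 45.394
4 0.524 0.336 49.617
5 0.267 0.088 51.772
final: 51.772 0.668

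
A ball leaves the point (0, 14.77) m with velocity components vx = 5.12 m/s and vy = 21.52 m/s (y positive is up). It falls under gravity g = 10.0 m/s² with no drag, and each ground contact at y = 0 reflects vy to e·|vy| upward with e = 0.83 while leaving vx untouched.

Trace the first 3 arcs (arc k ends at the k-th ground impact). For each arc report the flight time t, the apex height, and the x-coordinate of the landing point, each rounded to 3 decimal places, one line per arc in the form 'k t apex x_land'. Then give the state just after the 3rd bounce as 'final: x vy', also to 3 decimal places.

Arc 1: start y=14.770, vy=21.520 → t=4.906, apex=37.926, x_land=25.119, impact vy=-27.541
  bounce: vy ← 0.83·27.541 = 22.859
Arc 2: start y=0.000, vy=22.859 → t=4.572, apex=26.127, x_land=48.527, impact vy=-22.859
  bounce: vy ← 0.83·22.859 = 18.973
Arc 3: start y=0.000, vy=18.973 → t=3.795, apex=17.999, x_land=67.955, impact vy=-18.973
  bounce: vy ← 0.83·18.973 = 15.748

1 4.906 37.926 25.119
2 4.572 26.127 48.527
3 3.795 17.999 67.955
final: 67.955 15.748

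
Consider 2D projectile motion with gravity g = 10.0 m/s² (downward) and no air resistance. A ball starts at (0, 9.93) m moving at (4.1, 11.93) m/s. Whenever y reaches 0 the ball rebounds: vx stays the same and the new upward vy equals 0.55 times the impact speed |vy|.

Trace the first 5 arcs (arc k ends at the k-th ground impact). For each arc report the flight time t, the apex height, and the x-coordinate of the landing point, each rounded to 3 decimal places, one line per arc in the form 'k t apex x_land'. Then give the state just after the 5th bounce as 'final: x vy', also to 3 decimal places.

1 3.039 17.046 12.462
2 2.031 5.156 20.789
3 1.117 1.560 25.369
4 0.614 0.472 27.888
5 0.338 0.143 29.273
final: 29.273 0.929

Arc 1: start y=9.930, vy=11.930 → t=3.039, apex=17.046, x_land=12.462, impact vy=-18.464
  bounce: vy ← 0.55·18.464 = 10.155
Arc 2: start y=0.000, vy=10.155 → t=2.031, apex=5.156, x_land=20.789, impact vy=-10.155
  bounce: vy ← 0.55·10.155 = 5.585
Arc 3: start y=0.000, vy=5.585 → t=1.117, apex=1.560, x_land=25.369, impact vy=-5.585
  bounce: vy ← 0.55·5.585 = 3.072
Arc 4: start y=0.000, vy=3.072 → t=0.614, apex=0.472, x_land=27.888, impact vy=-3.072
  bounce: vy ← 0.55·3.072 = 1.690
Arc 5: start y=0.000, vy=1.690 → t=0.338, apex=0.143, x_land=29.273, impact vy=-1.690
  bounce: vy ← 0.55·1.690 = 0.929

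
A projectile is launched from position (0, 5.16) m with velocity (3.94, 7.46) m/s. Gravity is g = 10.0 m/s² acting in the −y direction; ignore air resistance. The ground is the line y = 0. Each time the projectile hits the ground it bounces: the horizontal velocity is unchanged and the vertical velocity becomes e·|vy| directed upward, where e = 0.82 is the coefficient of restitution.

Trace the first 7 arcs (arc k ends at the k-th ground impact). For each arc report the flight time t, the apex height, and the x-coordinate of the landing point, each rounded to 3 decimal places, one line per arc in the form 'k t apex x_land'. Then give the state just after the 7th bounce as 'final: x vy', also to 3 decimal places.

1 2.006 7.943 7.905
2 2.067 5.341 16.049
3 1.695 3.591 22.727
4 1.390 2.415 28.203
5 1.140 1.624 32.693
6 0.935 1.092 36.375
7 0.766 0.734 39.395
final: 39.395 3.142

Arc 1: start y=5.160, vy=7.460 → t=2.006, apex=7.943, x_land=7.905, impact vy=-12.604
  bounce: vy ← 0.82·12.604 = 10.335
Arc 2: start y=0.000, vy=10.335 → t=2.067, apex=5.341, x_land=16.049, impact vy=-10.335
  bounce: vy ← 0.82·10.335 = 8.475
Arc 3: start y=0.000, vy=8.475 → t=1.695, apex=3.591, x_land=22.727, impact vy=-8.475
  bounce: vy ← 0.82·8.475 = 6.949
Arc 4: start y=0.000, vy=6.949 → t=1.390, apex=2.415, x_land=28.203, impact vy=-6.949
  bounce: vy ← 0.82·6.949 = 5.698
Arc 5: start y=0.000, vy=5.698 → t=1.140, apex=1.624, x_land=32.693, impact vy=-5.698
  bounce: vy ← 0.82·5.698 = 4.673
Arc 6: start y=0.000, vy=4.673 → t=0.935, apex=1.092, x_land=36.375, impact vy=-4.673
  bounce: vy ← 0.82·4.673 = 3.832
Arc 7: start y=0.000, vy=3.832 → t=0.766, apex=0.734, x_land=39.395, impact vy=-3.832
  bounce: vy ← 0.82·3.832 = 3.142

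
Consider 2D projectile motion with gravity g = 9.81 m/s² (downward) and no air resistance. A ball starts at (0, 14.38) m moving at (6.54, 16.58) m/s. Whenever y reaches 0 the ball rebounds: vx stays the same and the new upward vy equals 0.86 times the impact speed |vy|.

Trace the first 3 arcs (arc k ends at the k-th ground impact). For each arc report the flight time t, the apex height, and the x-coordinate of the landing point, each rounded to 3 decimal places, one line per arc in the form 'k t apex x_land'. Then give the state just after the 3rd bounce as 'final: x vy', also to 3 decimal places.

Arc 1: start y=14.380, vy=16.580 → t=4.096, apex=28.391, x_land=26.788, impact vy=-23.602
  bounce: vy ← 0.86·23.602 = 20.297
Arc 2: start y=0.000, vy=20.297 → t=4.138, apex=20.998, x_land=53.851, impact vy=-20.297
  bounce: vy ← 0.86·20.297 = 17.456
Arc 3: start y=0.000, vy=17.456 → t=3.559, apex=15.530, x_land=77.125, impact vy=-17.456
  bounce: vy ← 0.86·17.456 = 15.012

1 4.096 28.391 26.788
2 4.138 20.998 53.851
3 3.559 15.530 77.125
final: 77.125 15.012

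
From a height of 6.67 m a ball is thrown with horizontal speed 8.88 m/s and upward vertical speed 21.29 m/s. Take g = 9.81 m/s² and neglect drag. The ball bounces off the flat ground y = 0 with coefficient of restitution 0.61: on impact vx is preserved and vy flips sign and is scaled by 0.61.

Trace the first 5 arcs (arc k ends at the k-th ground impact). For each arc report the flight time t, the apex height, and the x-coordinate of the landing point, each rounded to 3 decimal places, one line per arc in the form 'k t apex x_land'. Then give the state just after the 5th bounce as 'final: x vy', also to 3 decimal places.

1 4.634 29.772 41.149
2 3.006 11.078 67.840
3 1.833 4.122 84.121
4 1.118 1.534 94.053
5 0.682 0.571 100.111
final: 100.111 2.041

Arc 1: start y=6.670, vy=21.290 → t=4.634, apex=29.772, x_land=41.149, impact vy=-24.169
  bounce: vy ← 0.61·24.169 = 14.743
Arc 2: start y=0.000, vy=14.743 → t=3.006, apex=11.078, x_land=67.840, impact vy=-14.743
  bounce: vy ← 0.61·14.743 = 8.993
Arc 3: start y=0.000, vy=8.993 → t=1.833, apex=4.122, x_land=84.121, impact vy=-8.993
  bounce: vy ← 0.61·8.993 = 5.486
Arc 4: start y=0.000, vy=5.486 → t=1.118, apex=1.534, x_land=94.053, impact vy=-5.486
  bounce: vy ← 0.61·5.486 = 3.346
Arc 5: start y=0.000, vy=3.346 → t=0.682, apex=0.571, x_land=100.111, impact vy=-3.346
  bounce: vy ← 0.61·3.346 = 2.041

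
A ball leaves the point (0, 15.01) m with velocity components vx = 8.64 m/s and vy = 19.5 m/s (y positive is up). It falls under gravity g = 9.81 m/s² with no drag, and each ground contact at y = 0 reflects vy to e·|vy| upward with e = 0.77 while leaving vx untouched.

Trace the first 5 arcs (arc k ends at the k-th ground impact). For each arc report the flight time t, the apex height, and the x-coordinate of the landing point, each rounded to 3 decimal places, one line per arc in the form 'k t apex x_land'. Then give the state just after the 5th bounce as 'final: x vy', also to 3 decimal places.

1 4.636 34.391 40.052
2 4.078 20.390 75.284
3 3.140 12.089 102.413
4 2.418 7.168 123.302
5 1.862 4.250 139.386
final: 139.386 7.031

Arc 1: start y=15.010, vy=19.500 → t=4.636, apex=34.391, x_land=40.052, impact vy=-25.976
  bounce: vy ← 0.77·25.976 = 20.001
Arc 2: start y=0.000, vy=20.001 → t=4.078, apex=20.390, x_land=75.284, impact vy=-20.001
  bounce: vy ← 0.77·20.001 = 15.401
Arc 3: start y=0.000, vy=15.401 → t=3.140, apex=12.089, x_land=102.413, impact vy=-15.401
  bounce: vy ← 0.77·15.401 = 11.859
Arc 4: start y=0.000, vy=11.859 → t=2.418, apex=7.168, x_land=123.302, impact vy=-11.859
  bounce: vy ← 0.77·11.859 = 9.131
Arc 5: start y=0.000, vy=9.131 → t=1.862, apex=4.250, x_land=139.386, impact vy=-9.131
  bounce: vy ← 0.77·9.131 = 7.031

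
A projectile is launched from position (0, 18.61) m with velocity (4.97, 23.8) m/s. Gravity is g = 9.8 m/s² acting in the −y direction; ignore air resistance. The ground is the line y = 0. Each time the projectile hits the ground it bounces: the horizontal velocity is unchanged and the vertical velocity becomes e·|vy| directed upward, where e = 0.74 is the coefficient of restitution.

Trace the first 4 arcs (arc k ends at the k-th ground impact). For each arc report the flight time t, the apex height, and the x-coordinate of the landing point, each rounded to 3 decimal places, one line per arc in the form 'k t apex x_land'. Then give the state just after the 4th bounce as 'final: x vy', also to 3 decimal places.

Arc 1: start y=18.610, vy=23.800 → t=5.542, apex=47.510, x_land=27.546, impact vy=-30.516
  bounce: vy ← 0.74·30.516 = 22.581
Arc 2: start y=0.000, vy=22.581 → t=4.608, apex=26.016, x_land=50.450, impact vy=-22.581
  bounce: vy ← 0.74·22.581 = 16.710
Arc 3: start y=0.000, vy=16.710 → t=3.410, apex=14.247, x_land=67.399, impact vy=-16.710
  bounce: vy ← 0.74·16.710 = 12.366
Arc 4: start y=0.000, vy=12.366 → t=2.524, apex=7.801, x_land=79.941, impact vy=-12.366
  bounce: vy ← 0.74·12.366 = 9.151

1 5.542 47.510 27.546
2 4.608 26.016 50.450
3 3.410 14.247 67.399
4 2.524 7.801 79.941
final: 79.941 9.151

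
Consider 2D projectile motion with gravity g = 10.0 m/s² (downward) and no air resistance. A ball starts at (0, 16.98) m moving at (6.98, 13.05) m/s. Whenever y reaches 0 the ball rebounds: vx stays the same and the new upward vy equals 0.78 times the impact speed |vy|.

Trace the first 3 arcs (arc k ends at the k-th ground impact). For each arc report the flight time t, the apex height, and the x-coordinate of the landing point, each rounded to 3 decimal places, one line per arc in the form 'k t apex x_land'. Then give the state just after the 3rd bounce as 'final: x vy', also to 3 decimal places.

Arc 1: start y=16.980, vy=13.050 → t=3.563, apex=25.495, x_land=24.870, impact vy=-22.581
  bounce: vy ← 0.78·22.581 = 17.613
Arc 2: start y=0.000, vy=17.613 → t=3.523, apex=15.511, x_land=49.458, impact vy=-17.613
  bounce: vy ← 0.78·17.613 = 13.738
Arc 3: start y=0.000, vy=13.738 → t=2.748, apex=9.437, x_land=68.637, impact vy=-13.738
  bounce: vy ← 0.78·13.738 = 10.716

1 3.563 25.495 24.870
2 3.523 15.511 49.458
3 2.748 9.437 68.637
final: 68.637 10.716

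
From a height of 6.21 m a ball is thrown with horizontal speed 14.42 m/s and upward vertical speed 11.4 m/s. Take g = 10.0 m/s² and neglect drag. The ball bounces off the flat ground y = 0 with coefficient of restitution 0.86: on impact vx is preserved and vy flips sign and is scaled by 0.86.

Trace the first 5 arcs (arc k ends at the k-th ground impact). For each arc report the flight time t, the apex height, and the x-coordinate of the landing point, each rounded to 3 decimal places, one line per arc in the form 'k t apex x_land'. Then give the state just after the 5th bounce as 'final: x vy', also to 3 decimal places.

Arc 1: start y=6.210, vy=11.400 → t=2.734, apex=12.708, x_land=39.428, impact vy=-15.942
  bounce: vy ← 0.86·15.942 = 13.710
Arc 2: start y=0.000, vy=13.710 → t=2.742, apex=9.399, x_land=78.969, impact vy=-13.710
  bounce: vy ← 0.86·13.710 = 11.791
Arc 3: start y=0.000, vy=11.791 → t=2.358, apex=6.951, x_land=112.974, impact vy=-11.791
  bounce: vy ← 0.86·11.791 = 10.140
Arc 4: start y=0.000, vy=10.140 → t=2.028, apex=5.141, x_land=142.218, impact vy=-10.140
  bounce: vy ← 0.86·10.140 = 8.721
Arc 5: start y=0.000, vy=8.721 → t=1.744, apex=3.802, x_land=167.369, impact vy=-8.721
  bounce: vy ← 0.86·8.721 = 7.500

1 2.734 12.708 39.428
2 2.742 9.399 78.969
3 2.358 6.951 112.974
4 2.028 5.141 142.218
5 1.744 3.802 167.369
final: 167.369 7.500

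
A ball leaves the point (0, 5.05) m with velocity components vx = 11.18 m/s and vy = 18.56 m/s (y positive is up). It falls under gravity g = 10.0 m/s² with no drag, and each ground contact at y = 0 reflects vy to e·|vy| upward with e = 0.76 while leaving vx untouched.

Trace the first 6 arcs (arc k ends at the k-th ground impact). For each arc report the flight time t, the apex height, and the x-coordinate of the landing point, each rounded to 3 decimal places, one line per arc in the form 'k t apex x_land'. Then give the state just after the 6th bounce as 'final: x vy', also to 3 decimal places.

Arc 1: start y=5.050, vy=18.560 → t=3.967, apex=22.274, x_land=44.347, impact vy=-21.106
  bounce: vy ← 0.76·21.106 = 16.041
Arc 2: start y=0.000, vy=16.041 → t=3.208, apex=12.865, x_land=80.214, impact vy=-16.041
  bounce: vy ← 0.76·16.041 = 12.191
Arc 3: start y=0.000, vy=12.191 → t=2.438, apex=7.431, x_land=107.473, impact vy=-12.191
  bounce: vy ← 0.76·12.191 = 9.265
Arc 4: start y=0.000, vy=9.265 → t=1.853, apex=4.292, x_land=128.190, impact vy=-9.265
  bounce: vy ← 0.76·9.265 = 7.042
Arc 5: start y=0.000, vy=7.042 → t=1.408, apex=2.479, x_land=143.935, impact vy=-7.042
  bounce: vy ← 0.76·7.042 = 5.352
Arc 6: start y=0.000, vy=5.352 → t=1.070, apex=1.432, x_land=155.901, impact vy=-5.352
  bounce: vy ← 0.76·5.352 = 4.067

1 3.967 22.274 44.347
2 3.208 12.865 80.214
3 2.438 7.431 107.473
4 1.853 4.292 128.190
5 1.408 2.479 143.935
6 1.070 1.432 155.901
final: 155.901 4.067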